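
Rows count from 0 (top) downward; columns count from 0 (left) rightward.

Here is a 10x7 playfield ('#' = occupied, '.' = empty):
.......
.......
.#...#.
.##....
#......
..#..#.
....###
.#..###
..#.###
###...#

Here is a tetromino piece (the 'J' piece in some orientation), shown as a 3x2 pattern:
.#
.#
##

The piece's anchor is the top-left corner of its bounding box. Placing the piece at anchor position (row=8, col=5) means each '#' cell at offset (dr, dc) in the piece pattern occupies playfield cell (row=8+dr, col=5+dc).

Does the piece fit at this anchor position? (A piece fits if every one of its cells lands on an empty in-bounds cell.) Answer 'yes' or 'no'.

Check each piece cell at anchor (8, 5):
  offset (0,1) -> (8,6): occupied ('#') -> FAIL
  offset (1,1) -> (9,6): occupied ('#') -> FAIL
  offset (2,0) -> (10,5): out of bounds -> FAIL
  offset (2,1) -> (10,6): out of bounds -> FAIL
All cells valid: no

Answer: no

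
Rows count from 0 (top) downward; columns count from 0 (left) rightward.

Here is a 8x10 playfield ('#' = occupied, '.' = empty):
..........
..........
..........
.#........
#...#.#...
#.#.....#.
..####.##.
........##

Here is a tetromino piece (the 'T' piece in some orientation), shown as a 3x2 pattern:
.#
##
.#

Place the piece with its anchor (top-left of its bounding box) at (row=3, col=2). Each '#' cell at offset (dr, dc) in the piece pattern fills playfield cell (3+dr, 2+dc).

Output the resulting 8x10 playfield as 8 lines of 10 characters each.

Fill (3+0,2+1) = (3,3)
Fill (3+1,2+0) = (4,2)
Fill (3+1,2+1) = (4,3)
Fill (3+2,2+1) = (5,3)

Answer: ..........
..........
..........
.#.#......
#.###.#...
#.##....#.
..####.##.
........##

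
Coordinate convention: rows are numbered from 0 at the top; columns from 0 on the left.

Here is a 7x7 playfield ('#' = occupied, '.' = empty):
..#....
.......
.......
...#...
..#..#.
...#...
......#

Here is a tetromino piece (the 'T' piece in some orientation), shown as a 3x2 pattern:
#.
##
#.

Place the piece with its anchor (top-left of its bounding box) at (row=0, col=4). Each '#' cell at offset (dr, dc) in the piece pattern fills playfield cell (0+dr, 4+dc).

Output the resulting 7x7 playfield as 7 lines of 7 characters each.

Fill (0+0,4+0) = (0,4)
Fill (0+1,4+0) = (1,4)
Fill (0+1,4+1) = (1,5)
Fill (0+2,4+0) = (2,4)

Answer: ..#.#..
....##.
....#..
...#...
..#..#.
...#...
......#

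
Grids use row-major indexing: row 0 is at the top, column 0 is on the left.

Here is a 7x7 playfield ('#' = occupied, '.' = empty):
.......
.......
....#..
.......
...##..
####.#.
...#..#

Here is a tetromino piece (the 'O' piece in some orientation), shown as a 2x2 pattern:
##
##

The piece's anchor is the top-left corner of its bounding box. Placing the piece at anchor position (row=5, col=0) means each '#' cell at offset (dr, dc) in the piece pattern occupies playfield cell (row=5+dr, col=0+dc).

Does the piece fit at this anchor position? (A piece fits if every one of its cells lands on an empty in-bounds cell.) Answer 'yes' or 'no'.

Answer: no

Derivation:
Check each piece cell at anchor (5, 0):
  offset (0,0) -> (5,0): occupied ('#') -> FAIL
  offset (0,1) -> (5,1): occupied ('#') -> FAIL
  offset (1,0) -> (6,0): empty -> OK
  offset (1,1) -> (6,1): empty -> OK
All cells valid: no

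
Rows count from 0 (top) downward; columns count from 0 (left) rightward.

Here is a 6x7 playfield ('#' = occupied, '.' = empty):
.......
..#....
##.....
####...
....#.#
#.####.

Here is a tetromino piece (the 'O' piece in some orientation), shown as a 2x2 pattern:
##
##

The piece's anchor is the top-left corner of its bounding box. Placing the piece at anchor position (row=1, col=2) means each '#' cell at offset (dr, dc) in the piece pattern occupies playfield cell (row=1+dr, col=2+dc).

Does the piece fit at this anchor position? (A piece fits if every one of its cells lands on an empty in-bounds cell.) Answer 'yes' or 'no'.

Answer: no

Derivation:
Check each piece cell at anchor (1, 2):
  offset (0,0) -> (1,2): occupied ('#') -> FAIL
  offset (0,1) -> (1,3): empty -> OK
  offset (1,0) -> (2,2): empty -> OK
  offset (1,1) -> (2,3): empty -> OK
All cells valid: no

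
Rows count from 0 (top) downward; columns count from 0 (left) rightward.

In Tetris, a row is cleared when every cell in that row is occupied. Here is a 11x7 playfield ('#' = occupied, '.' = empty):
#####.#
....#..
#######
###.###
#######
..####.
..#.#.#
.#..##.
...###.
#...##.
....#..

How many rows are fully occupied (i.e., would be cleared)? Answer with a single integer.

Answer: 2

Derivation:
Check each row:
  row 0: 1 empty cell -> not full
  row 1: 6 empty cells -> not full
  row 2: 0 empty cells -> FULL (clear)
  row 3: 1 empty cell -> not full
  row 4: 0 empty cells -> FULL (clear)
  row 5: 3 empty cells -> not full
  row 6: 4 empty cells -> not full
  row 7: 4 empty cells -> not full
  row 8: 4 empty cells -> not full
  row 9: 4 empty cells -> not full
  row 10: 6 empty cells -> not full
Total rows cleared: 2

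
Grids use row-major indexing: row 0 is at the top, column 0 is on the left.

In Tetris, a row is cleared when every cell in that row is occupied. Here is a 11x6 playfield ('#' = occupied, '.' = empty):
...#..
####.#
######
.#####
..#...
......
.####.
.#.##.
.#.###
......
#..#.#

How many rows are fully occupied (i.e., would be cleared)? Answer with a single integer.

Check each row:
  row 0: 5 empty cells -> not full
  row 1: 1 empty cell -> not full
  row 2: 0 empty cells -> FULL (clear)
  row 3: 1 empty cell -> not full
  row 4: 5 empty cells -> not full
  row 5: 6 empty cells -> not full
  row 6: 2 empty cells -> not full
  row 7: 3 empty cells -> not full
  row 8: 2 empty cells -> not full
  row 9: 6 empty cells -> not full
  row 10: 3 empty cells -> not full
Total rows cleared: 1

Answer: 1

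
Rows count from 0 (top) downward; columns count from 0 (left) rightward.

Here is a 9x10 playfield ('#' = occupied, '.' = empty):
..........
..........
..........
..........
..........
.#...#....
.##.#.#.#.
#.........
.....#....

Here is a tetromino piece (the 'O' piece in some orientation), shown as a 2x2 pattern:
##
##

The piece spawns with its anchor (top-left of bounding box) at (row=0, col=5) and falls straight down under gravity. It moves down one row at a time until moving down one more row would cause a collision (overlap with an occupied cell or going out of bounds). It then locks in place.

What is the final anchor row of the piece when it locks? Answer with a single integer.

Answer: 3

Derivation:
Spawn at (row=0, col=5). Try each row:
  row 0: fits
  row 1: fits
  row 2: fits
  row 3: fits
  row 4: blocked -> lock at row 3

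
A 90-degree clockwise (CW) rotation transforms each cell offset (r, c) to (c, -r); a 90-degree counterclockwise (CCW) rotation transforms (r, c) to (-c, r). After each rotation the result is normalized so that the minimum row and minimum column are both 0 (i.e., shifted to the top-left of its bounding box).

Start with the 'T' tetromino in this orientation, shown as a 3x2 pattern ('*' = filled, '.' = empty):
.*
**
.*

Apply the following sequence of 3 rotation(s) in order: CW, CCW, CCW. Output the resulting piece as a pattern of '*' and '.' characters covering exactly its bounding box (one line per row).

Start:
.*
**
.*
After rotation 1 (CW):
.*.
***
After rotation 2 (CCW):
.*
**
.*
After rotation 3 (CCW):
***
.*.

Answer: ***
.*.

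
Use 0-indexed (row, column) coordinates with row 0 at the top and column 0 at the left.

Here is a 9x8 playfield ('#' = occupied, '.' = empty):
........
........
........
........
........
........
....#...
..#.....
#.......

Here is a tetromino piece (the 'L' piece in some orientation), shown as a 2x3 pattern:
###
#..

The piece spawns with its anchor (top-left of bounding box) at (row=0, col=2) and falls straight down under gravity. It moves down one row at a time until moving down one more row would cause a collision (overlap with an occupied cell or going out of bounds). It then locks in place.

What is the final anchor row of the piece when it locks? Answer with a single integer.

Spawn at (row=0, col=2). Try each row:
  row 0: fits
  row 1: fits
  row 2: fits
  row 3: fits
  row 4: fits
  row 5: fits
  row 6: blocked -> lock at row 5

Answer: 5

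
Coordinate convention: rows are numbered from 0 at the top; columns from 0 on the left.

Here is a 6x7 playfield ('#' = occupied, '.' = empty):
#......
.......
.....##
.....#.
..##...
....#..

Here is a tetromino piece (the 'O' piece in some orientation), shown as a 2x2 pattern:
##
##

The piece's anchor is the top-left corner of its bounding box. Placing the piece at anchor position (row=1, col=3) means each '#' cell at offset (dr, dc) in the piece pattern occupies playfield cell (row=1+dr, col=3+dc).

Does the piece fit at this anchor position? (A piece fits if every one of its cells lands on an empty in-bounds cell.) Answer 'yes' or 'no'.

Answer: yes

Derivation:
Check each piece cell at anchor (1, 3):
  offset (0,0) -> (1,3): empty -> OK
  offset (0,1) -> (1,4): empty -> OK
  offset (1,0) -> (2,3): empty -> OK
  offset (1,1) -> (2,4): empty -> OK
All cells valid: yes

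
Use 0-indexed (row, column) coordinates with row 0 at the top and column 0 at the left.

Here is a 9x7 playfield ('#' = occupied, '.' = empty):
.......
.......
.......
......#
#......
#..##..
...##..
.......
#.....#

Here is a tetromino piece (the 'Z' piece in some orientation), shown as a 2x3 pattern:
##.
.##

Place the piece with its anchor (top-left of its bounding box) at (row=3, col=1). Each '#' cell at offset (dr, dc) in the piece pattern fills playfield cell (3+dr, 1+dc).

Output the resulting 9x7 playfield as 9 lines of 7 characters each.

Fill (3+0,1+0) = (3,1)
Fill (3+0,1+1) = (3,2)
Fill (3+1,1+1) = (4,2)
Fill (3+1,1+2) = (4,3)

Answer: .......
.......
.......
.##...#
#.##...
#..##..
...##..
.......
#.....#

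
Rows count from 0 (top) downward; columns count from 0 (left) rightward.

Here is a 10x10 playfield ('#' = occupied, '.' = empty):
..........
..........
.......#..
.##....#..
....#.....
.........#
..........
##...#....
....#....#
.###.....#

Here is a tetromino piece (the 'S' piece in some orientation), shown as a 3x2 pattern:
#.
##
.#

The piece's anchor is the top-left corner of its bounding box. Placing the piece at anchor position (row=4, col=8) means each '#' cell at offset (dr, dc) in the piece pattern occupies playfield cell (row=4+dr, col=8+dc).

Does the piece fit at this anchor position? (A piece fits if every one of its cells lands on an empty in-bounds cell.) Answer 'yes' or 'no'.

Check each piece cell at anchor (4, 8):
  offset (0,0) -> (4,8): empty -> OK
  offset (1,0) -> (5,8): empty -> OK
  offset (1,1) -> (5,9): occupied ('#') -> FAIL
  offset (2,1) -> (6,9): empty -> OK
All cells valid: no

Answer: no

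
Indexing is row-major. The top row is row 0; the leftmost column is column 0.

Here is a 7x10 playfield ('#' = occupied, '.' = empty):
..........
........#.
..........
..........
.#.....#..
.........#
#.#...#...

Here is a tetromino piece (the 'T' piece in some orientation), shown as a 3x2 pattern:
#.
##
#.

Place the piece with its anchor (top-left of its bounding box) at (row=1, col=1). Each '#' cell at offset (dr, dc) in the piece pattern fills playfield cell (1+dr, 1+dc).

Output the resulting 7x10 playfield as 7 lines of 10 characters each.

Answer: ..........
.#......#.
.##.......
.#........
.#.....#..
.........#
#.#...#...

Derivation:
Fill (1+0,1+0) = (1,1)
Fill (1+1,1+0) = (2,1)
Fill (1+1,1+1) = (2,2)
Fill (1+2,1+0) = (3,1)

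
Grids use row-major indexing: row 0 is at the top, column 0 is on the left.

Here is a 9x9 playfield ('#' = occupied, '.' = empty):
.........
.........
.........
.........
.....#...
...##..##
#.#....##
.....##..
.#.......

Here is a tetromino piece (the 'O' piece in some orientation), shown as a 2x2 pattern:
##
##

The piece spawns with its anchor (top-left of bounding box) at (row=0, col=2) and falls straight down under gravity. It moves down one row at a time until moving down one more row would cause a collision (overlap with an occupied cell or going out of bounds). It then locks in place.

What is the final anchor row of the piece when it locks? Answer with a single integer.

Spawn at (row=0, col=2). Try each row:
  row 0: fits
  row 1: fits
  row 2: fits
  row 3: fits
  row 4: blocked -> lock at row 3

Answer: 3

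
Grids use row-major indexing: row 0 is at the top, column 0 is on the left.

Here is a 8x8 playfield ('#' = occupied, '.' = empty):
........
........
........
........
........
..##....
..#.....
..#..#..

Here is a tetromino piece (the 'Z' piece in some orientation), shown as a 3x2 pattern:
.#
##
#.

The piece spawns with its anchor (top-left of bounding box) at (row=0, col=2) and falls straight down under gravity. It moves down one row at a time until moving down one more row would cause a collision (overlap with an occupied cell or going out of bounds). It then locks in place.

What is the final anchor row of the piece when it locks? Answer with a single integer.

Spawn at (row=0, col=2). Try each row:
  row 0: fits
  row 1: fits
  row 2: fits
  row 3: blocked -> lock at row 2

Answer: 2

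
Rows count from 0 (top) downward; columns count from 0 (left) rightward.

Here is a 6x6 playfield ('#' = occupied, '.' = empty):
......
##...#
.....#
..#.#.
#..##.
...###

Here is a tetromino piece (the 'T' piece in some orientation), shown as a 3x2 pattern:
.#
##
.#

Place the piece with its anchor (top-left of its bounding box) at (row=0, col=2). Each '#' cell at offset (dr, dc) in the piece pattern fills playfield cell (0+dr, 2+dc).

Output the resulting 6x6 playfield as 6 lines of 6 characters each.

Answer: ...#..
####.#
...#.#
..#.#.
#..##.
...###

Derivation:
Fill (0+0,2+1) = (0,3)
Fill (0+1,2+0) = (1,2)
Fill (0+1,2+1) = (1,3)
Fill (0+2,2+1) = (2,3)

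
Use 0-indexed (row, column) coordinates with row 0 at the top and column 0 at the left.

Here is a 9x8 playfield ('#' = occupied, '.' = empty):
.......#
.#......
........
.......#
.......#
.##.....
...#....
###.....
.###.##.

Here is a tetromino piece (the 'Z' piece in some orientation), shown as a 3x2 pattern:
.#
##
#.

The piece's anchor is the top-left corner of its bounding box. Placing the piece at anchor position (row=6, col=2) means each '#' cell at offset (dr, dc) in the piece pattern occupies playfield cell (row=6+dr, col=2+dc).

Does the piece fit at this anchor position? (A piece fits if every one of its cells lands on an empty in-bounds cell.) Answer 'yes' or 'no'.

Answer: no

Derivation:
Check each piece cell at anchor (6, 2):
  offset (0,1) -> (6,3): occupied ('#') -> FAIL
  offset (1,0) -> (7,2): occupied ('#') -> FAIL
  offset (1,1) -> (7,3): empty -> OK
  offset (2,0) -> (8,2): occupied ('#') -> FAIL
All cells valid: no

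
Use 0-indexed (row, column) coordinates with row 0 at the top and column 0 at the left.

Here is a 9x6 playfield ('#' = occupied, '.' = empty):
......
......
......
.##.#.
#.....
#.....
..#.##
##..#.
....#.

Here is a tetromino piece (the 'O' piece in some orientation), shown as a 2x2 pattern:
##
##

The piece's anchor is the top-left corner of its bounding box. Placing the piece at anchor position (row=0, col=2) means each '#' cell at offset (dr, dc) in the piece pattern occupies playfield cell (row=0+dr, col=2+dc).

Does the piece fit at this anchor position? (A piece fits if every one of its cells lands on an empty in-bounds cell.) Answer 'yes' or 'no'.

Answer: yes

Derivation:
Check each piece cell at anchor (0, 2):
  offset (0,0) -> (0,2): empty -> OK
  offset (0,1) -> (0,3): empty -> OK
  offset (1,0) -> (1,2): empty -> OK
  offset (1,1) -> (1,3): empty -> OK
All cells valid: yes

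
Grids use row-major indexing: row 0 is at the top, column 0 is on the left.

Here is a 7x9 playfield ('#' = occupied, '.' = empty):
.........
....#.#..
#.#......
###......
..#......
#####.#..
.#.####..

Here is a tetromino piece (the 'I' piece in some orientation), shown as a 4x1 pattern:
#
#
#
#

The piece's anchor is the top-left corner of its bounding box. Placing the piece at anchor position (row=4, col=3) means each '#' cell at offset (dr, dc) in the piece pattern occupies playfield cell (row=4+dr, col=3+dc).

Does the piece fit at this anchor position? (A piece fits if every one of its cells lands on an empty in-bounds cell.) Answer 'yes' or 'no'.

Check each piece cell at anchor (4, 3):
  offset (0,0) -> (4,3): empty -> OK
  offset (1,0) -> (5,3): occupied ('#') -> FAIL
  offset (2,0) -> (6,3): occupied ('#') -> FAIL
  offset (3,0) -> (7,3): out of bounds -> FAIL
All cells valid: no

Answer: no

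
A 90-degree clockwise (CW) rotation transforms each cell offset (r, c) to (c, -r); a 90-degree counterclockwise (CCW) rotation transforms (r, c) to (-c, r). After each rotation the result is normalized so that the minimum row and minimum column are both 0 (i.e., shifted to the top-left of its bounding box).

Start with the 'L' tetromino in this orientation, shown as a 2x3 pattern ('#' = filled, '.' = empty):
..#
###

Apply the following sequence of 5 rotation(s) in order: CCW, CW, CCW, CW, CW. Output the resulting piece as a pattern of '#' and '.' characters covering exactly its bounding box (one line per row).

Start:
..#
###
After rotation 1 (CCW):
##
.#
.#
After rotation 2 (CW):
..#
###
After rotation 3 (CCW):
##
.#
.#
After rotation 4 (CW):
..#
###
After rotation 5 (CW):
#.
#.
##

Answer: #.
#.
##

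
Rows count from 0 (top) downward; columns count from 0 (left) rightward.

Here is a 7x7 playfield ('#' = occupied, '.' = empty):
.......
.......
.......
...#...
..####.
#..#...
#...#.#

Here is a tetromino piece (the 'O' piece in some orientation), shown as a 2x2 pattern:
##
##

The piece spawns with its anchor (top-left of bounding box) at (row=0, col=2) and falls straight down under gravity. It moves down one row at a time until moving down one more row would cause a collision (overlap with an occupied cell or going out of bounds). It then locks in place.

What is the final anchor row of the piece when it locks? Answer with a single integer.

Spawn at (row=0, col=2). Try each row:
  row 0: fits
  row 1: fits
  row 2: blocked -> lock at row 1

Answer: 1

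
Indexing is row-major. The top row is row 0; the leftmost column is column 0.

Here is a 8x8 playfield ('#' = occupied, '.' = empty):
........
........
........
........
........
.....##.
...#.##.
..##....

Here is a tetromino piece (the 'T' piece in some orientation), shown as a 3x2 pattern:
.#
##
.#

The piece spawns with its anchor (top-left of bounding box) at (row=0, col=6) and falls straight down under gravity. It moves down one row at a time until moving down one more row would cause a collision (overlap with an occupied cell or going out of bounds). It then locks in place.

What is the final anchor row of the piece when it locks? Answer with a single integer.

Answer: 3

Derivation:
Spawn at (row=0, col=6). Try each row:
  row 0: fits
  row 1: fits
  row 2: fits
  row 3: fits
  row 4: blocked -> lock at row 3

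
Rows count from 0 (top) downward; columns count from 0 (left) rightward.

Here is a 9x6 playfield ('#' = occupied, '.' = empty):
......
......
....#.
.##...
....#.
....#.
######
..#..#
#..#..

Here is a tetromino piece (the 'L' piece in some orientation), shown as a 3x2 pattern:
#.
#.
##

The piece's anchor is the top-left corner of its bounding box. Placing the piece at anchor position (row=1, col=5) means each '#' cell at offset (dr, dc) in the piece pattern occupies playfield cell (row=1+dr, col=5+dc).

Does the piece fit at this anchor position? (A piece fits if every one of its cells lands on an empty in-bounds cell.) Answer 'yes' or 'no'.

Answer: no

Derivation:
Check each piece cell at anchor (1, 5):
  offset (0,0) -> (1,5): empty -> OK
  offset (1,0) -> (2,5): empty -> OK
  offset (2,0) -> (3,5): empty -> OK
  offset (2,1) -> (3,6): out of bounds -> FAIL
All cells valid: no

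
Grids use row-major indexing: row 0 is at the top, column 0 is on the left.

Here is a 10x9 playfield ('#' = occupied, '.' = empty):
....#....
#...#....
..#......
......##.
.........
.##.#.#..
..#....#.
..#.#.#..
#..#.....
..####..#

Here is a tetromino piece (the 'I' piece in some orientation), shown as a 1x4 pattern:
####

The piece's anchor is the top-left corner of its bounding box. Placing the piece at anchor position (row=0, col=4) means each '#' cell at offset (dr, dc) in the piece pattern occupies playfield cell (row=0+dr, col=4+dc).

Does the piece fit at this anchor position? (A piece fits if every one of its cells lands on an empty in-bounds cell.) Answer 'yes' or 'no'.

Answer: no

Derivation:
Check each piece cell at anchor (0, 4):
  offset (0,0) -> (0,4): occupied ('#') -> FAIL
  offset (0,1) -> (0,5): empty -> OK
  offset (0,2) -> (0,6): empty -> OK
  offset (0,3) -> (0,7): empty -> OK
All cells valid: no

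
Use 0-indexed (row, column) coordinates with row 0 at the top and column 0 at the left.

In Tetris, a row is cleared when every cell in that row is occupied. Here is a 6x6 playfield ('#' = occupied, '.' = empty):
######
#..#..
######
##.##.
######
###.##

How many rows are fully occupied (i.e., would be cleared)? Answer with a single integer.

Check each row:
  row 0: 0 empty cells -> FULL (clear)
  row 1: 4 empty cells -> not full
  row 2: 0 empty cells -> FULL (clear)
  row 3: 2 empty cells -> not full
  row 4: 0 empty cells -> FULL (clear)
  row 5: 1 empty cell -> not full
Total rows cleared: 3

Answer: 3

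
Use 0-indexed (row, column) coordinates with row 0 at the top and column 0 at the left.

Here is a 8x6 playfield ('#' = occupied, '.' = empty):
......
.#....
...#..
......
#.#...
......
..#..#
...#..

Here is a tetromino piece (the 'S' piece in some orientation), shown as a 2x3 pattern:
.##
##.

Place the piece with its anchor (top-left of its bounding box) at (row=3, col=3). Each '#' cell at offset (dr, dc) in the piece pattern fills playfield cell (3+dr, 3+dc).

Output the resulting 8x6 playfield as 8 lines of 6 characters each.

Answer: ......
.#....
...#..
....##
#.###.
......
..#..#
...#..

Derivation:
Fill (3+0,3+1) = (3,4)
Fill (3+0,3+2) = (3,5)
Fill (3+1,3+0) = (4,3)
Fill (3+1,3+1) = (4,4)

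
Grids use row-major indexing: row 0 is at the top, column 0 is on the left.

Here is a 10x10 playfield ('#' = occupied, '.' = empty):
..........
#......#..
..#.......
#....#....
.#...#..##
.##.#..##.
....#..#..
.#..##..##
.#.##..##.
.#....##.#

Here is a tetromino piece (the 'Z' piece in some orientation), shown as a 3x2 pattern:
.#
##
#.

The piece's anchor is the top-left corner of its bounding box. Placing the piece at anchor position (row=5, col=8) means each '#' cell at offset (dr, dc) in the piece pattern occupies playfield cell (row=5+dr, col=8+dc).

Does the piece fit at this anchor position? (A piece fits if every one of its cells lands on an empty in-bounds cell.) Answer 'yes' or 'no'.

Answer: no

Derivation:
Check each piece cell at anchor (5, 8):
  offset (0,1) -> (5,9): empty -> OK
  offset (1,0) -> (6,8): empty -> OK
  offset (1,1) -> (6,9): empty -> OK
  offset (2,0) -> (7,8): occupied ('#') -> FAIL
All cells valid: no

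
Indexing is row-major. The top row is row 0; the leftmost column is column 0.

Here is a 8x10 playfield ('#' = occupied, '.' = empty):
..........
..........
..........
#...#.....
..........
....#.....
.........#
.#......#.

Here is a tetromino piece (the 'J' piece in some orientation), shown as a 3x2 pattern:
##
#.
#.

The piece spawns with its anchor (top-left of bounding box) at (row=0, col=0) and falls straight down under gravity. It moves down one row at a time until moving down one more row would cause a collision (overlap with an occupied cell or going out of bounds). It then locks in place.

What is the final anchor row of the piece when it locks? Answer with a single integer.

Answer: 0

Derivation:
Spawn at (row=0, col=0). Try each row:
  row 0: fits
  row 1: blocked -> lock at row 0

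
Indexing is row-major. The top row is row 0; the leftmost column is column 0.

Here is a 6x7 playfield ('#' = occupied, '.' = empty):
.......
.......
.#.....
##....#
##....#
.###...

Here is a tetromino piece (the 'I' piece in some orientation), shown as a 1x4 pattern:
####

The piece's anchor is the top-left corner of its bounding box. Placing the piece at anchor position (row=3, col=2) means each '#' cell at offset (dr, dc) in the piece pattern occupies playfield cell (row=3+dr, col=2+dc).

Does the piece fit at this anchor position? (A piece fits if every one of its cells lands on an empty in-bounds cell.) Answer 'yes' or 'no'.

Check each piece cell at anchor (3, 2):
  offset (0,0) -> (3,2): empty -> OK
  offset (0,1) -> (3,3): empty -> OK
  offset (0,2) -> (3,4): empty -> OK
  offset (0,3) -> (3,5): empty -> OK
All cells valid: yes

Answer: yes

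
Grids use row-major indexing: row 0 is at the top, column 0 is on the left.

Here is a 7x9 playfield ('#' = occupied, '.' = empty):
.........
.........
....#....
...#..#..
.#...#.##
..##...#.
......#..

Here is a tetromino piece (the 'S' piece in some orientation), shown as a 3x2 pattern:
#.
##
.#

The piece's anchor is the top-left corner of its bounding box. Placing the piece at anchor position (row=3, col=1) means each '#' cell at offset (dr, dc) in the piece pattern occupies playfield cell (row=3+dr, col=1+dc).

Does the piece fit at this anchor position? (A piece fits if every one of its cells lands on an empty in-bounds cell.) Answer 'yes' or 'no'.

Answer: no

Derivation:
Check each piece cell at anchor (3, 1):
  offset (0,0) -> (3,1): empty -> OK
  offset (1,0) -> (4,1): occupied ('#') -> FAIL
  offset (1,1) -> (4,2): empty -> OK
  offset (2,1) -> (5,2): occupied ('#') -> FAIL
All cells valid: no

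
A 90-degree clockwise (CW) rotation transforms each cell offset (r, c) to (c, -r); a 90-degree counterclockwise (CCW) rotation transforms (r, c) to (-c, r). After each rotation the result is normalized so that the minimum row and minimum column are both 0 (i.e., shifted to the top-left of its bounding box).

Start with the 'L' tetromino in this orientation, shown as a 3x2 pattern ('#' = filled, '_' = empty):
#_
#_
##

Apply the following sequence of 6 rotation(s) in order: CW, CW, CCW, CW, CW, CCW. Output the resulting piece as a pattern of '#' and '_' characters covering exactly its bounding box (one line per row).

Start:
#_
#_
##
After rotation 1 (CW):
###
#__
After rotation 2 (CW):
##
_#
_#
After rotation 3 (CCW):
###
#__
After rotation 4 (CW):
##
_#
_#
After rotation 5 (CW):
__#
###
After rotation 6 (CCW):
##
_#
_#

Answer: ##
_#
_#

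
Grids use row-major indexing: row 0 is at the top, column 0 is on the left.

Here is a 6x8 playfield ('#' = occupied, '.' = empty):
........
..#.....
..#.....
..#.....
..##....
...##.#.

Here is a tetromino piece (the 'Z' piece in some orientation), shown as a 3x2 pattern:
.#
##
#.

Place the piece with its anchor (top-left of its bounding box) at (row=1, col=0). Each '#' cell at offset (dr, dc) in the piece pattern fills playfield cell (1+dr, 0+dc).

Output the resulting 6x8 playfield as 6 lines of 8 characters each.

Fill (1+0,0+1) = (1,1)
Fill (1+1,0+0) = (2,0)
Fill (1+1,0+1) = (2,1)
Fill (1+2,0+0) = (3,0)

Answer: ........
.##.....
###.....
#.#.....
..##....
...##.#.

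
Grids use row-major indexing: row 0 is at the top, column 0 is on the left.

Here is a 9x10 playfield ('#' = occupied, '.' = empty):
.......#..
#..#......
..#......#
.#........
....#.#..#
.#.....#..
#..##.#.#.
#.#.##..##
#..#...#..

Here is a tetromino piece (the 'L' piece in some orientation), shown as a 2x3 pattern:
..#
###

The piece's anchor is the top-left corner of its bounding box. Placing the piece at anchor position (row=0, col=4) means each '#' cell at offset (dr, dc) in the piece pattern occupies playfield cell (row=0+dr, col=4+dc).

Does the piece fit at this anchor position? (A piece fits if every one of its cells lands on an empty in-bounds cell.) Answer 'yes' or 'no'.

Answer: yes

Derivation:
Check each piece cell at anchor (0, 4):
  offset (0,2) -> (0,6): empty -> OK
  offset (1,0) -> (1,4): empty -> OK
  offset (1,1) -> (1,5): empty -> OK
  offset (1,2) -> (1,6): empty -> OK
All cells valid: yes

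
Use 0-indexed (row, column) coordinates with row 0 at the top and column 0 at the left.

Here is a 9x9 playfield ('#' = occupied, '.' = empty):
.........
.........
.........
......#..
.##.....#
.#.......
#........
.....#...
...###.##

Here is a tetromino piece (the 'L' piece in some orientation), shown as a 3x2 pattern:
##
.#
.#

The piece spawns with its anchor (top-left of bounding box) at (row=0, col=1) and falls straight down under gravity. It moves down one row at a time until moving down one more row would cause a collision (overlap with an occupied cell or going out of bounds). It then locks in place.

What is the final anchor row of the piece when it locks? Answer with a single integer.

Answer: 1

Derivation:
Spawn at (row=0, col=1). Try each row:
  row 0: fits
  row 1: fits
  row 2: blocked -> lock at row 1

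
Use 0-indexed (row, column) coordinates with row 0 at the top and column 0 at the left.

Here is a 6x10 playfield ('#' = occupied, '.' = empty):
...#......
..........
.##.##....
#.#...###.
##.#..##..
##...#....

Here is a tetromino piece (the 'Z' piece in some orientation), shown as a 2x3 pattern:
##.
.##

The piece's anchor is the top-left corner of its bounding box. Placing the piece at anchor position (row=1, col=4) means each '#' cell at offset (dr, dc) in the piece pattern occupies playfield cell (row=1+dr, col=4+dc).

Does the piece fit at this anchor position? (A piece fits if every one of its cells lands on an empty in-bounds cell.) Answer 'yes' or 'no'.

Check each piece cell at anchor (1, 4):
  offset (0,0) -> (1,4): empty -> OK
  offset (0,1) -> (1,5): empty -> OK
  offset (1,1) -> (2,5): occupied ('#') -> FAIL
  offset (1,2) -> (2,6): empty -> OK
All cells valid: no

Answer: no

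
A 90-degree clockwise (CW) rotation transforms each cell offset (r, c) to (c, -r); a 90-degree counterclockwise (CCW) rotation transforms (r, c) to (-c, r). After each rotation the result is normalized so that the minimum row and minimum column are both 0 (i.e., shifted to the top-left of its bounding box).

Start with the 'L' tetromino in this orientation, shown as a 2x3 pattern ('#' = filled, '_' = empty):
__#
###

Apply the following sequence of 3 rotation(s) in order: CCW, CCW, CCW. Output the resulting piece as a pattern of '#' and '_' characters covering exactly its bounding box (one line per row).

Answer: #_
#_
##

Derivation:
Start:
__#
###
After rotation 1 (CCW):
##
_#
_#
After rotation 2 (CCW):
###
#__
After rotation 3 (CCW):
#_
#_
##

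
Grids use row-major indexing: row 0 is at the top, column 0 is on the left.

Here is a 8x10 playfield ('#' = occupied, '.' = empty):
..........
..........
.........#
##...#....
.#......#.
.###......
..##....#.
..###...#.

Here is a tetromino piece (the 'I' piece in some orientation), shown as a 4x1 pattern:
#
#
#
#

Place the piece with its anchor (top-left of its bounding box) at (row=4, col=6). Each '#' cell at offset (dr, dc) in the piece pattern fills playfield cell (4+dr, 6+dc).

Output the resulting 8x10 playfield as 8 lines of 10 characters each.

Fill (4+0,6+0) = (4,6)
Fill (4+1,6+0) = (5,6)
Fill (4+2,6+0) = (6,6)
Fill (4+3,6+0) = (7,6)

Answer: ..........
..........
.........#
##...#....
.#....#.#.
.###..#...
..##..#.#.
..###.#.#.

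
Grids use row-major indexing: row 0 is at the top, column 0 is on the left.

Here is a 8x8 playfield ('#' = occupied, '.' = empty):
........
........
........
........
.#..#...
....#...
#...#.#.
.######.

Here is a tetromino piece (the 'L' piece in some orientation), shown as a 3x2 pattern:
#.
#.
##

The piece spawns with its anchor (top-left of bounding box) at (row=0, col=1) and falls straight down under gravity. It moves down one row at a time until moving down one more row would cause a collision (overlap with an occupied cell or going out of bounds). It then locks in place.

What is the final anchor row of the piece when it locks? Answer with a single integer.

Answer: 1

Derivation:
Spawn at (row=0, col=1). Try each row:
  row 0: fits
  row 1: fits
  row 2: blocked -> lock at row 1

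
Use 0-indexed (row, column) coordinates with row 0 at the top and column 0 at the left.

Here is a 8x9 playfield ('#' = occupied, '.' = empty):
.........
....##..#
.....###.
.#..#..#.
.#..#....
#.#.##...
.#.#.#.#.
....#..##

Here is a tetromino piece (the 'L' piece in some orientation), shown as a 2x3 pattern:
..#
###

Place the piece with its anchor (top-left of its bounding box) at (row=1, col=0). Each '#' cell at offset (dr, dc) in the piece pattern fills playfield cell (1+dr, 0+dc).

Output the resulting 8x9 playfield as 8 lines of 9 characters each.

Fill (1+0,0+2) = (1,2)
Fill (1+1,0+0) = (2,0)
Fill (1+1,0+1) = (2,1)
Fill (1+1,0+2) = (2,2)

Answer: .........
..#.##..#
###..###.
.#..#..#.
.#..#....
#.#.##...
.#.#.#.#.
....#..##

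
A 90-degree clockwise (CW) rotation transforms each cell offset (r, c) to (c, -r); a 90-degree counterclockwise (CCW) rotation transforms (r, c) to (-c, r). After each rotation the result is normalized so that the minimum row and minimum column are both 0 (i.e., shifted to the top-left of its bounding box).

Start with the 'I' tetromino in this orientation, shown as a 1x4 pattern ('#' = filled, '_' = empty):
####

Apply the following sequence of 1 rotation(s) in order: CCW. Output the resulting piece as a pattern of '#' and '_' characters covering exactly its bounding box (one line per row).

Answer: #
#
#
#

Derivation:
Start:
####
After rotation 1 (CCW):
#
#
#
#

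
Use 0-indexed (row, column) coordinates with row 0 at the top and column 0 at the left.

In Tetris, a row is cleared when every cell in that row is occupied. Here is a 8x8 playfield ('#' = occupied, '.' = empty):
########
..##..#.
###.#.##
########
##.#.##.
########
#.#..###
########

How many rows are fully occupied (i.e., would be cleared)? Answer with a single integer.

Check each row:
  row 0: 0 empty cells -> FULL (clear)
  row 1: 5 empty cells -> not full
  row 2: 2 empty cells -> not full
  row 3: 0 empty cells -> FULL (clear)
  row 4: 3 empty cells -> not full
  row 5: 0 empty cells -> FULL (clear)
  row 6: 3 empty cells -> not full
  row 7: 0 empty cells -> FULL (clear)
Total rows cleared: 4

Answer: 4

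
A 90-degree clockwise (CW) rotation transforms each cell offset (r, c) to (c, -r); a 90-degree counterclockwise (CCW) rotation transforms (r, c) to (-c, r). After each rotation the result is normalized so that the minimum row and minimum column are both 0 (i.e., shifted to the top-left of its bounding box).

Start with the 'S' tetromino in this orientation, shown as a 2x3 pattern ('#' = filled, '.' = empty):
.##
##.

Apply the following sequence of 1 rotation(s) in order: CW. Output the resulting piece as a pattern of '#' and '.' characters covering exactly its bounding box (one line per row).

Start:
.##
##.
After rotation 1 (CW):
#.
##
.#

Answer: #.
##
.#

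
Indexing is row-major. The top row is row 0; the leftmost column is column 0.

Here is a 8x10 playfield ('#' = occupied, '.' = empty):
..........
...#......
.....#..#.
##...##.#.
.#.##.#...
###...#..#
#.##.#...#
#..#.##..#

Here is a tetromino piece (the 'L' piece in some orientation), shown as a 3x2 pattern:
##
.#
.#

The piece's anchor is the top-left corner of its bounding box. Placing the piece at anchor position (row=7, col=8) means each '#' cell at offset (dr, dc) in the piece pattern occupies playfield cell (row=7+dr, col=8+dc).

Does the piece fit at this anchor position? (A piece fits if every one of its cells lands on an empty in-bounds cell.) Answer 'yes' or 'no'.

Answer: no

Derivation:
Check each piece cell at anchor (7, 8):
  offset (0,0) -> (7,8): empty -> OK
  offset (0,1) -> (7,9): occupied ('#') -> FAIL
  offset (1,1) -> (8,9): out of bounds -> FAIL
  offset (2,1) -> (9,9): out of bounds -> FAIL
All cells valid: no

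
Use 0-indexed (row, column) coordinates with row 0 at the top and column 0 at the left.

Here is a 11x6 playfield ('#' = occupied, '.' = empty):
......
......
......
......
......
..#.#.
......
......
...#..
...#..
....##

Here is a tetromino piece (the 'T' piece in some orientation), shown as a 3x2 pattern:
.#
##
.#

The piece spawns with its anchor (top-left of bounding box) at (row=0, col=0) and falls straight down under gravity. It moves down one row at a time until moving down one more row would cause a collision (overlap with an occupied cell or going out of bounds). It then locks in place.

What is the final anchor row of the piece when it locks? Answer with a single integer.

Answer: 8

Derivation:
Spawn at (row=0, col=0). Try each row:
  row 0: fits
  row 1: fits
  row 2: fits
  row 3: fits
  row 4: fits
  row 5: fits
  row 6: fits
  row 7: fits
  row 8: fits
  row 9: blocked -> lock at row 8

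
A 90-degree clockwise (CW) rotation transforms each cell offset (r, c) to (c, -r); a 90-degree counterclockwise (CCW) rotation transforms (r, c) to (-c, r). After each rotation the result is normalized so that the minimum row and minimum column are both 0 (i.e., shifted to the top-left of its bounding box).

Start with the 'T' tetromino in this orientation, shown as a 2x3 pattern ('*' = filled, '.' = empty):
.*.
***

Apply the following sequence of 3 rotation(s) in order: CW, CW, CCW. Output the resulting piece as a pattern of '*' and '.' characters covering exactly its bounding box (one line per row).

Answer: *.
**
*.

Derivation:
Start:
.*.
***
After rotation 1 (CW):
*.
**
*.
After rotation 2 (CW):
***
.*.
After rotation 3 (CCW):
*.
**
*.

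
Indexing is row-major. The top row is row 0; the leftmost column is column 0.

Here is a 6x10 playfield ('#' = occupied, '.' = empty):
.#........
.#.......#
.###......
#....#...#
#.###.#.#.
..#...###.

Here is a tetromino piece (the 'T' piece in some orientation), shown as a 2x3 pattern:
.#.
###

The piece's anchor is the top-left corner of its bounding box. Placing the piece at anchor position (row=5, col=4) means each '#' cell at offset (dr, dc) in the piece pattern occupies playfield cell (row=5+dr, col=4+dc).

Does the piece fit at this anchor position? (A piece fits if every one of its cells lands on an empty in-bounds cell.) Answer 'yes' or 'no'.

Check each piece cell at anchor (5, 4):
  offset (0,1) -> (5,5): empty -> OK
  offset (1,0) -> (6,4): out of bounds -> FAIL
  offset (1,1) -> (6,5): out of bounds -> FAIL
  offset (1,2) -> (6,6): out of bounds -> FAIL
All cells valid: no

Answer: no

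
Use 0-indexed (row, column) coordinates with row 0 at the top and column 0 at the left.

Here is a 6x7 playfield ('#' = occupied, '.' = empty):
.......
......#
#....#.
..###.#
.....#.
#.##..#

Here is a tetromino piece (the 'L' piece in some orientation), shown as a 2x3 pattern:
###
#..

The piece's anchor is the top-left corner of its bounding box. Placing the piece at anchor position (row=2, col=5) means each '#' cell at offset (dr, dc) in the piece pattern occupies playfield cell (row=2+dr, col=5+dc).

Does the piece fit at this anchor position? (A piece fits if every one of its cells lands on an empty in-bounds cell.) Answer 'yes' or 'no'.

Check each piece cell at anchor (2, 5):
  offset (0,0) -> (2,5): occupied ('#') -> FAIL
  offset (0,1) -> (2,6): empty -> OK
  offset (0,2) -> (2,7): out of bounds -> FAIL
  offset (1,0) -> (3,5): empty -> OK
All cells valid: no

Answer: no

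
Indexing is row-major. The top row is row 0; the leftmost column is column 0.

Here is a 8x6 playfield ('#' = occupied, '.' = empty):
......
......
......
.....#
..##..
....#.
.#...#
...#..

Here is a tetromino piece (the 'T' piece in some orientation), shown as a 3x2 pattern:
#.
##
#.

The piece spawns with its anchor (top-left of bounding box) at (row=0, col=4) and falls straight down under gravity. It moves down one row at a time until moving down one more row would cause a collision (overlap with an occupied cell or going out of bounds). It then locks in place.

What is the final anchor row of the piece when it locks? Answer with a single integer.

Spawn at (row=0, col=4). Try each row:
  row 0: fits
  row 1: fits
  row 2: blocked -> lock at row 1

Answer: 1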